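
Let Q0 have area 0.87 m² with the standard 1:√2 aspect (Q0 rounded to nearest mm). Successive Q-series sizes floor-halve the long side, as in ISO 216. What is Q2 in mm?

392 × 554 mm

Let Q0's short side be w mm. w · w√2 = 0.87 m² = 870,000 mm², so w ≈ 784.3 mm and w√2 ≈ 1109.2 mm → Q0 = 784 × 1109 mm.
Q1: ⌊1109/2⌋ × 784 = 554 × 784 mm
Q2: ⌊784/2⌋ × 554 = 392 × 554 mm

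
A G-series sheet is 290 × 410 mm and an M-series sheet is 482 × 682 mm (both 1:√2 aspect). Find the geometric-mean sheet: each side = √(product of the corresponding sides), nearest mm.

Short side: √(290 · 482) = √139780 ≈ 373.9 → 374 mm
Long side: √(410 · 682) = √279620 ≈ 528.8 → 529 mm

374 × 529 mm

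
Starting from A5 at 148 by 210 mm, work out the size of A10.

26 × 37 mm

A6: ⌊210/2⌋ × 148 = 105 × 148 mm
A7: ⌊148/2⌋ × 105 = 74 × 105 mm
A8: ⌊105/2⌋ × 74 = 52 × 74 mm
A9: ⌊74/2⌋ × 52 = 37 × 52 mm
A10: ⌊52/2⌋ × 37 = 26 × 37 mm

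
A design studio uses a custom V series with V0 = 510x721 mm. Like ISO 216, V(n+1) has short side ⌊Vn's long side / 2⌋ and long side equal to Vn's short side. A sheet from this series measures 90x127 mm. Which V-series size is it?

V5

V0: 510 × 721 mm
V1: 360 × 510 mm
V2: 255 × 360 mm
V3: 180 × 255 mm
V4: 127 × 180 mm
V5: 90 × 127 mm
V6: 63 × 90 mm
→ matches V5.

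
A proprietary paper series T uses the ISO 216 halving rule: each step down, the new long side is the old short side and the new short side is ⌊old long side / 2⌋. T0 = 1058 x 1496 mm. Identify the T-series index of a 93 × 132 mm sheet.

T0: 1058 × 1496 mm
T1: 748 × 1058 mm
T2: 529 × 748 mm
T3: 374 × 529 mm
T4: 264 × 374 mm
T5: 187 × 264 mm
T6: 132 × 187 mm
T7: 93 × 132 mm
T8: 66 × 93 mm
→ matches T7.

T7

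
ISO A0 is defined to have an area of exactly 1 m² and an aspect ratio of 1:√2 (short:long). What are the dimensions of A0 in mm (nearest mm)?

841 × 1189 mm

Let the short side be w mm. Then the long side is w√2 and w · w√2 = 10⁶ mm².
w² = 10⁶/√2, so w = 1000 / 2^(1/4) ≈ 840.9 mm; long side = 1000 · 2^(1/4) ≈ 1189.2 mm.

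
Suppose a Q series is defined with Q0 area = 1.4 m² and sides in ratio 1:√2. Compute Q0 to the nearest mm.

Let the short side be w mm. Then w · w√2 = 1.4 m² = 1,400,000 mm².
w² = 1,400,000/√2, so w ≈ 995.0 mm; long side = w√2 ≈ 1407.1 mm.

995 × 1407 mm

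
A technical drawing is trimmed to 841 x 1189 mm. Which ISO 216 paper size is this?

A0 (841 × 1189 mm)

Aspect ratio 1189/841 ≈ 1.414 — close to the ISO √2 ≈ 1.414.
In the A-series (A0 area = 1 m²): A0 = 841 × 1189 mm.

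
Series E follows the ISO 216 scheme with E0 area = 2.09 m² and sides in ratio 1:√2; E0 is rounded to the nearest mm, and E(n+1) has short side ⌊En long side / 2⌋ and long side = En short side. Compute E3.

429 × 608 mm

Let E0's short side be w mm. w · w√2 = 2.09 m² = 2,090,000 mm², so w ≈ 1215.7 mm and w√2 ≈ 1719.2 mm → E0 = 1216 × 1719 mm.
E1: ⌊1719/2⌋ × 1216 = 859 × 1216 mm
E2: ⌊1216/2⌋ × 859 = 608 × 859 mm
E3: ⌊859/2⌋ × 608 = 429 × 608 mm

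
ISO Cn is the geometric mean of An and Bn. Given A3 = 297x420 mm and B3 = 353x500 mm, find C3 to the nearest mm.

324 × 458 mm

Short side: √(297 · 353) = √104841 ≈ 323.8 → 324 mm
Long side: √(420 · 500) = √210000 ≈ 458.3 → 458 mm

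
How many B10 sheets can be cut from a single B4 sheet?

Each ISO step halves the sheet: 1 × B4 → 2 × B5 → 4 × B6 → 8 × B7 → …
From B4 to B10 is 6 halving steps: 2^6 = 64.

64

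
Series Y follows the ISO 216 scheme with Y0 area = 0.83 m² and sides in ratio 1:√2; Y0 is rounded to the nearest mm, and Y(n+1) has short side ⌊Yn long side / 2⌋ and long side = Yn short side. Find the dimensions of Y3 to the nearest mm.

Let Y0's short side be w mm. w · w√2 = 0.83 m² = 830,000 mm², so w ≈ 766.1 mm and w√2 ≈ 1083.4 mm → Y0 = 766 × 1083 mm.
Y1: ⌊1083/2⌋ × 766 = 541 × 766 mm
Y2: ⌊766/2⌋ × 541 = 383 × 541 mm
Y3: ⌊541/2⌋ × 383 = 270 × 383 mm

270 × 383 mm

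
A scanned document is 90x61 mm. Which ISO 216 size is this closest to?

B8 (62 × 88 mm)

Aspect ratio 90/61 ≈ 1.475 (ISO target is √2 ≈ 1.414).
In the B-series (B0 = 1000 × 1414 mm): B8 = 62 × 88 mm.
Off by 3 mm total — nearest standard size.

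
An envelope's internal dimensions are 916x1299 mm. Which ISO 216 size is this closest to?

C0 (917 × 1297 mm)

Aspect ratio 1299/916 ≈ 1.418 — close to the ISO √2 ≈ 1.414.
In the C-series (envelope sizes, between A and B): C0 = 917 × 1297 mm.
Off by 3 mm total — nearest standard size.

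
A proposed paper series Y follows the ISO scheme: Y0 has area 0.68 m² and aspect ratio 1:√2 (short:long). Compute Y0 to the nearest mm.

693 × 981 mm

Let the short side be w mm. Then w · w√2 = 0.68 m² = 680,000 mm².
w² = 680,000/√2, so w ≈ 693.4 mm; long side = w√2 ≈ 980.6 mm.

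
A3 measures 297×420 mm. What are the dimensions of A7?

74 × 105 mm

A4: ⌊420/2⌋ × 297 = 210 × 297 mm
A5: ⌊297/2⌋ × 210 = 148 × 210 mm
A6: ⌊210/2⌋ × 148 = 105 × 148 mm
A7: ⌊148/2⌋ × 105 = 74 × 105 mm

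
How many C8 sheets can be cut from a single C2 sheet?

64

Each ISO step halves the sheet: 1 × C2 → 2 × C3 → 4 × C4 → 8 × C5 → …
From C2 to C8 is 6 halving steps: 2^6 = 64.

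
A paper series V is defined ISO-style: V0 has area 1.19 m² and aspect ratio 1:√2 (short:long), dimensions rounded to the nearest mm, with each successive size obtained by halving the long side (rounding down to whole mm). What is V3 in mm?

Let V0's short side be w mm. w · w√2 = 1.19 m² = 1,190,000 mm², so w ≈ 917.3 mm and w√2 ≈ 1297.3 mm → V0 = 917 × 1297 mm.
V1: ⌊1297/2⌋ × 917 = 648 × 917 mm
V2: ⌊917/2⌋ × 648 = 458 × 648 mm
V3: ⌊648/2⌋ × 458 = 324 × 458 mm

324 × 458 mm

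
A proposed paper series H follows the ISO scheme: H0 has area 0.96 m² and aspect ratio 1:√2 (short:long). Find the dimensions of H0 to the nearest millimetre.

824 × 1165 mm

Let the short side be w mm. Then w · w√2 = 0.96 m² = 960,000 mm².
w² = 960,000/√2, so w ≈ 823.9 mm; long side = w√2 ≈ 1165.2 mm.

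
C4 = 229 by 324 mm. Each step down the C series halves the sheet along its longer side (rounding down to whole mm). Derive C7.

C5: ⌊324/2⌋ × 229 = 162 × 229 mm
C6: ⌊229/2⌋ × 162 = 114 × 162 mm
C7: ⌊162/2⌋ × 114 = 81 × 114 mm

81 × 114 mm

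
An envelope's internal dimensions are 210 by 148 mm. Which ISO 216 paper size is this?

A5 (148 × 210 mm)

Aspect ratio 210/148 ≈ 1.419 — close to the ISO √2 ≈ 1.414.
In the A-series (A0 area = 1 m²): A5 = 148 × 210 mm.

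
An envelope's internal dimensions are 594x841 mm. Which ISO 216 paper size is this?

A1 (594 × 841 mm)

Aspect ratio 841/594 ≈ 1.416 — close to the ISO √2 ≈ 1.414.
In the A-series (A0 area = 1 m²): A1 = 594 × 841 mm.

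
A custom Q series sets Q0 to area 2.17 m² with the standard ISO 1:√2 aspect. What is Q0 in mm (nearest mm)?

1239 × 1752 mm

Let the short side be w mm. Then w · w√2 = 2.17 m² = 2,170,000 mm².
w² = 2,170,000/√2, so w ≈ 1238.7 mm; long side = w√2 ≈ 1751.8 mm.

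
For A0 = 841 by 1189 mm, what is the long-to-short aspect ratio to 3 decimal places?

1.414

1189 / 841 = 1.414
Matches √2 ≈ 1.414 — the ISO 216 defining ratio.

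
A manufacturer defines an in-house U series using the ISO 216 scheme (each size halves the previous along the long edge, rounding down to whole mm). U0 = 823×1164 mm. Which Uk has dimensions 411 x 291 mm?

U0: 823 × 1164 mm
U1: 582 × 823 mm
U2: 411 × 582 mm
U3: 291 × 411 mm
U4: 205 × 291 mm
→ matches U3.

U3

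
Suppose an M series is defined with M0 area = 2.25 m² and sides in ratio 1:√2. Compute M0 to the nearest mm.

1261 × 1784 mm

Let the short side be w mm. Then w · w√2 = 2.25 m² = 2,250,000 mm².
w² = 2,250,000/√2, so w ≈ 1261.3 mm; long side = w√2 ≈ 1783.8 mm.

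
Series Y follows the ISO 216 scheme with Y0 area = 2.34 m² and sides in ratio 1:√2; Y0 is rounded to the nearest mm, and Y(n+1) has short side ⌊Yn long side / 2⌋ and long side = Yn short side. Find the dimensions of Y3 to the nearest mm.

454 × 643 mm

Let Y0's short side be w mm. w · w√2 = 2.34 m² = 2,340,000 mm², so w ≈ 1286.3 mm and w√2 ≈ 1819.1 mm → Y0 = 1286 × 1819 mm.
Y1: ⌊1819/2⌋ × 1286 = 909 × 1286 mm
Y2: ⌊1286/2⌋ × 909 = 643 × 909 mm
Y3: ⌊909/2⌋ × 643 = 454 × 643 mm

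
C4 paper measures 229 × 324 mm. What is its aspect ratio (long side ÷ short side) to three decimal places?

324 / 229 = 1.415
Matches √2 ≈ 1.414 — the ISO 216 defining ratio.

1.415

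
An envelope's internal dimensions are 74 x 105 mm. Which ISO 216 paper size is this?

A7 (74 × 105 mm)

Aspect ratio 105/74 ≈ 1.419 — close to the ISO √2 ≈ 1.414.
In the A-series (A0 area = 1 m²): A7 = 74 × 105 mm.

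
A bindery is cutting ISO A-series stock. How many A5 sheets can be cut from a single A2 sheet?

Each ISO step halves the sheet: 1 × A2 → 2 × A3 → 4 × A4 → 8 × A5
From A2 to A5 is 3 halving steps: 2^3 = 8.

8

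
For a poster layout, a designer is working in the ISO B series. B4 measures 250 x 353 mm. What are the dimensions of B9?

44 × 62 mm

B5: ⌊353/2⌋ × 250 = 176 × 250 mm
B6: ⌊250/2⌋ × 176 = 125 × 176 mm
B7: ⌊176/2⌋ × 125 = 88 × 125 mm
B8: ⌊125/2⌋ × 88 = 62 × 88 mm
B9: ⌊88/2⌋ × 62 = 44 × 62 mm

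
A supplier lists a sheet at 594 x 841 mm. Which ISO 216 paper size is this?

Aspect ratio 841/594 ≈ 1.416 — close to the ISO √2 ≈ 1.414.
In the A-series (A0 area = 1 m²): A1 = 594 × 841 mm.

A1 (594 × 841 mm)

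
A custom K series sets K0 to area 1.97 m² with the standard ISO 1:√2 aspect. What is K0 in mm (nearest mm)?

1180 × 1669 mm

Let the short side be w mm. Then w · w√2 = 1.97 m² = 1,970,000 mm².
w² = 1,970,000/√2, so w ≈ 1180.3 mm; long side = w√2 ≈ 1669.1 mm.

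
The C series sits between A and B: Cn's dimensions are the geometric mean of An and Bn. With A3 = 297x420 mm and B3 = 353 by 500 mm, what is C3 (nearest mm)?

324 × 458 mm

Short side: √(297 · 353) = √104841 ≈ 323.8 → 324 mm
Long side: √(420 · 500) = √210000 ≈ 458.3 → 458 mm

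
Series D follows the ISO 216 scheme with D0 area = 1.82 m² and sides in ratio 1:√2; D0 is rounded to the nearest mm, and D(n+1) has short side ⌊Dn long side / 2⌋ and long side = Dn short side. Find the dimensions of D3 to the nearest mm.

Let D0's short side be w mm. w · w√2 = 1.82 m² = 1,820,000 mm², so w ≈ 1134.4 mm and w√2 ≈ 1604.3 mm → D0 = 1134 × 1604 mm.
D1: ⌊1604/2⌋ × 1134 = 802 × 1134 mm
D2: ⌊1134/2⌋ × 802 = 567 × 802 mm
D3: ⌊802/2⌋ × 567 = 401 × 567 mm

401 × 567 mm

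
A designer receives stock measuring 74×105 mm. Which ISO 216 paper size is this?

A7 (74 × 105 mm)

Aspect ratio 105/74 ≈ 1.419 — close to the ISO √2 ≈ 1.414.
In the A-series (A0 area = 1 m²): A7 = 74 × 105 mm.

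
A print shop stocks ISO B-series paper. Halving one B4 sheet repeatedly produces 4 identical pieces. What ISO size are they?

B6

4 = 2^2, so 2 halving steps.
B4 → B5 → … → B6 after 2 steps.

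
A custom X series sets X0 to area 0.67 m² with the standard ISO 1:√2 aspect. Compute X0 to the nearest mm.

Let the short side be w mm. Then w · w√2 = 0.67 m² = 670,000 mm².
w² = 670,000/√2, so w ≈ 688.3 mm; long side = w√2 ≈ 973.4 mm.

688 × 973 mm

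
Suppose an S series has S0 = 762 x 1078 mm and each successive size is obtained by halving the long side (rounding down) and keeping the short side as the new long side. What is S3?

269 × 381 mm

S1: ⌊1078/2⌋ × 762 = 539 × 762 mm
S2: ⌊762/2⌋ × 539 = 381 × 539 mm
S3: ⌊539/2⌋ × 381 = 269 × 381 mm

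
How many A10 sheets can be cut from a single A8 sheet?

Each ISO step halves the sheet: 1 × A8 → 2 × A9 → 4 × A10
From A8 to A10 is 2 halving steps: 2^2 = 4.

4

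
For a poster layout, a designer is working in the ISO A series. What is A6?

105 × 148 mm

A0 = 841 × 1189 mm (A0 has area 1 m², aspect 1:√2).
A1: ⌊1189/2⌋ × 841 = 594 × 841 mm
A2: ⌊841/2⌋ × 594 = 420 × 594 mm
A3: ⌊594/2⌋ × 420 = 297 × 420 mm
A4: ⌊420/2⌋ × 297 = 210 × 297 mm
A5: ⌊297/2⌋ × 210 = 148 × 210 mm
A6: ⌊210/2⌋ × 148 = 105 × 148 mm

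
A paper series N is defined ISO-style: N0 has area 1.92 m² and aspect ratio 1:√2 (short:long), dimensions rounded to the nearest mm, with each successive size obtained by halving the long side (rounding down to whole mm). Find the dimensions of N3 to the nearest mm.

412 × 582 mm

Let N0's short side be w mm. w · w√2 = 1.92 m² = 1,920,000 mm², so w ≈ 1165.2 mm and w√2 ≈ 1647.8 mm → N0 = 1165 × 1648 mm.
N1: ⌊1648/2⌋ × 1165 = 824 × 1165 mm
N2: ⌊1165/2⌋ × 824 = 582 × 824 mm
N3: ⌊824/2⌋ × 582 = 412 × 582 mm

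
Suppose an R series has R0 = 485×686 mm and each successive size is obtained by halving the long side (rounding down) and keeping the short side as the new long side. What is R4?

R1: ⌊686/2⌋ × 485 = 343 × 485 mm
R2: ⌊485/2⌋ × 343 = 242 × 343 mm
R3: ⌊343/2⌋ × 242 = 171 × 242 mm
R4: ⌊242/2⌋ × 171 = 121 × 171 mm

121 × 171 mm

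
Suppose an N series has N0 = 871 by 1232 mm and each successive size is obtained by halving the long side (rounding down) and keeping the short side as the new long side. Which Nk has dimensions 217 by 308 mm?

N4

N0: 871 × 1232 mm
N1: 616 × 871 mm
N2: 435 × 616 mm
N3: 308 × 435 mm
N4: 217 × 308 mm
N5: 154 × 217 mm
→ matches N4.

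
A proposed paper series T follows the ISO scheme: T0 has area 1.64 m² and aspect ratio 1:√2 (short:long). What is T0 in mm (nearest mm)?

1077 × 1523 mm

Let the short side be w mm. Then w · w√2 = 1.64 m² = 1,640,000 mm².
w² = 1,640,000/√2, so w ≈ 1076.9 mm; long side = w√2 ≈ 1522.9 mm.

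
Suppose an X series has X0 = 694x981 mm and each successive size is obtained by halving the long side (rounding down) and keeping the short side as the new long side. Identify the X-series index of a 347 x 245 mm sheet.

X0: 694 × 981 mm
X1: 490 × 694 mm
X2: 347 × 490 mm
X3: 245 × 347 mm
X4: 173 × 245 mm
→ matches X3.

X3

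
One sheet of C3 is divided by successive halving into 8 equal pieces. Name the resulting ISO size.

C6

8 = 2^3, so 3 halving steps.
C3 → C4 → … → C6 after 3 steps.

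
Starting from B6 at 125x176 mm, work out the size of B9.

B7: ⌊176/2⌋ × 125 = 88 × 125 mm
B8: ⌊125/2⌋ × 88 = 62 × 88 mm
B9: ⌊88/2⌋ × 62 = 44 × 62 mm

44 × 62 mm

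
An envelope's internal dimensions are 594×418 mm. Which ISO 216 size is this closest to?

A2 (420 × 594 mm)

Aspect ratio 594/418 ≈ 1.421 — close to the ISO √2 ≈ 1.414.
In the A-series (A0 area = 1 m²): A2 = 420 × 594 mm.
Off by 2 mm total — nearest standard size.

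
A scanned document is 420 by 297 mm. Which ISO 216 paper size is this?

A3 (297 × 420 mm)

Aspect ratio 420/297 ≈ 1.414 — close to the ISO √2 ≈ 1.414.
In the A-series (A0 area = 1 m²): A3 = 297 × 420 mm.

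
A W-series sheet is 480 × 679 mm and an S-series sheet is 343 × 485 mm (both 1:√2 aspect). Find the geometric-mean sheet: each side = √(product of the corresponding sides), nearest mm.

Short side: √(480 · 343) = √164640 ≈ 405.8 → 406 mm
Long side: √(679 · 485) = √329315 ≈ 573.9 → 574 mm

406 × 574 mm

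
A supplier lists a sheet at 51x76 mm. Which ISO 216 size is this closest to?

Aspect ratio 76/51 ≈ 1.490 (ISO target is √2 ≈ 1.414).
In the A-series (A0 area = 1 m²): A8 = 52 × 74 mm.
Off by 3 mm total — nearest standard size.

A8 (52 × 74 mm)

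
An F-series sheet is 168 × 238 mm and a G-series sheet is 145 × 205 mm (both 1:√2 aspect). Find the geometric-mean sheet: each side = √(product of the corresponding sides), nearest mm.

Short side: √(168 · 145) = √24360 ≈ 156.1 → 156 mm
Long side: √(238 · 205) = √48790 ≈ 220.9 → 221 mm

156 × 221 mm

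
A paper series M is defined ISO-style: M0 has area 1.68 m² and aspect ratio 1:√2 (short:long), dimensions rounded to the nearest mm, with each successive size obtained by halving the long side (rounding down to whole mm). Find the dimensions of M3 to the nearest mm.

385 × 545 mm

Let M0's short side be w mm. w · w√2 = 1.68 m² = 1,680,000 mm², so w ≈ 1089.9 mm and w√2 ≈ 1541.4 mm → M0 = 1090 × 1541 mm.
M1: ⌊1541/2⌋ × 1090 = 770 × 1090 mm
M2: ⌊1090/2⌋ × 770 = 545 × 770 mm
M3: ⌊770/2⌋ × 545 = 385 × 545 mm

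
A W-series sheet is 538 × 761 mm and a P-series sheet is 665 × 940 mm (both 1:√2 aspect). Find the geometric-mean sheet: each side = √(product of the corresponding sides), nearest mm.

Short side: √(538 · 665) = √357770 ≈ 598.1 → 598 mm
Long side: √(761 · 940) = √715340 ≈ 845.8 → 846 mm

598 × 846 mm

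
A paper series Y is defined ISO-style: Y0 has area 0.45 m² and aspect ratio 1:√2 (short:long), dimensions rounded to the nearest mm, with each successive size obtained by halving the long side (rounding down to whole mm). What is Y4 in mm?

Let Y0's short side be w mm. w · w√2 = 0.45 m² = 450,000 mm², so w ≈ 564.1 mm and w√2 ≈ 797.7 mm → Y0 = 564 × 798 mm.
Y1: ⌊798/2⌋ × 564 = 399 × 564 mm
Y2: ⌊564/2⌋ × 399 = 282 × 399 mm
Y3: ⌊399/2⌋ × 282 = 199 × 282 mm
Y4: ⌊282/2⌋ × 199 = 141 × 199 mm

141 × 199 mm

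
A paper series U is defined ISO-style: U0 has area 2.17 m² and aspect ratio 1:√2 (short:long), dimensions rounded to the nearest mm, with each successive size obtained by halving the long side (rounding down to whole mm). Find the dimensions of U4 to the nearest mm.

Let U0's short side be w mm. w · w√2 = 2.17 m² = 2,170,000 mm², so w ≈ 1238.7 mm and w√2 ≈ 1751.8 mm → U0 = 1239 × 1752 mm.
U1: ⌊1752/2⌋ × 1239 = 876 × 1239 mm
U2: ⌊1239/2⌋ × 876 = 619 × 876 mm
U3: ⌊876/2⌋ × 619 = 438 × 619 mm
U4: ⌊619/2⌋ × 438 = 309 × 438 mm

309 × 438 mm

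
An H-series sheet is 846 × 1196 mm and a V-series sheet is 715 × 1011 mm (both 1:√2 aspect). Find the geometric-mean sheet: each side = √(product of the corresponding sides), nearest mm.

Short side: √(846 · 715) = √604890 ≈ 777.7 → 778 mm
Long side: √(1196 · 1011) = √1209156 ≈ 1099.6 → 1100 mm

778 × 1100 mm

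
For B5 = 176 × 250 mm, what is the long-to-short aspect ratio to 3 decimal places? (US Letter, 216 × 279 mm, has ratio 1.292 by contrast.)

250 / 176 = 1.420
ISO 216 targets √2 ≈ 1.414; the +0.006 deviation is from mm rounding.

1.420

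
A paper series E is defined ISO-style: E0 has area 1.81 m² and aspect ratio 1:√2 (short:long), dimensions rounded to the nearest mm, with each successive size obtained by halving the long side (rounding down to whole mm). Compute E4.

282 × 400 mm

Let E0's short side be w mm. w · w√2 = 1.81 m² = 1,810,000 mm², so w ≈ 1131.3 mm and w√2 ≈ 1599.9 mm → E0 = 1131 × 1600 mm.
E1: ⌊1600/2⌋ × 1131 = 800 × 1131 mm
E2: ⌊1131/2⌋ × 800 = 565 × 800 mm
E3: ⌊800/2⌋ × 565 = 400 × 565 mm
E4: ⌊565/2⌋ × 400 = 282 × 400 mm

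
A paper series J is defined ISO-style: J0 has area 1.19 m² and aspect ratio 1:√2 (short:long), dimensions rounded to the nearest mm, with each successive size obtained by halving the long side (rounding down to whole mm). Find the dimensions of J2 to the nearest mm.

Let J0's short side be w mm. w · w√2 = 1.19 m² = 1,190,000 mm², so w ≈ 917.3 mm and w√2 ≈ 1297.3 mm → J0 = 917 × 1297 mm.
J1: ⌊1297/2⌋ × 917 = 648 × 917 mm
J2: ⌊917/2⌋ × 648 = 458 × 648 mm

458 × 648 mm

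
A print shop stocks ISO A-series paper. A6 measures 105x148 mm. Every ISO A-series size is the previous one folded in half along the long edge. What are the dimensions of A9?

37 × 52 mm

A7: ⌊148/2⌋ × 105 = 74 × 105 mm
A8: ⌊105/2⌋ × 74 = 52 × 74 mm
A9: ⌊74/2⌋ × 52 = 37 × 52 mm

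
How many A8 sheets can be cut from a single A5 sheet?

Each ISO step halves the sheet: 1 × A5 → 2 × A6 → 4 × A7 → 8 × A8
From A5 to A8 is 3 halving steps: 2^3 = 8.

8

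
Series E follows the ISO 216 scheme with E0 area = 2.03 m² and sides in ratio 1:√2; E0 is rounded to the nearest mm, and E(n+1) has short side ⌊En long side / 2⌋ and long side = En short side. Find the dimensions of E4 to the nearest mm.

299 × 423 mm

Let E0's short side be w mm. w · w√2 = 2.03 m² = 2,030,000 mm², so w ≈ 1198.1 mm and w√2 ≈ 1694.4 mm → E0 = 1198 × 1694 mm.
E1: ⌊1694/2⌋ × 1198 = 847 × 1198 mm
E2: ⌊1198/2⌋ × 847 = 599 × 847 mm
E3: ⌊847/2⌋ × 599 = 423 × 599 mm
E4: ⌊599/2⌋ × 423 = 299 × 423 mm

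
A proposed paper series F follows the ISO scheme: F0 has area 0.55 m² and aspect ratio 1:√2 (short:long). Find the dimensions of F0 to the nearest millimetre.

Let the short side be w mm. Then w · w√2 = 0.55 m² = 550,000 mm².
w² = 550,000/√2, so w ≈ 623.6 mm; long side = w√2 ≈ 881.9 mm.

624 × 882 mm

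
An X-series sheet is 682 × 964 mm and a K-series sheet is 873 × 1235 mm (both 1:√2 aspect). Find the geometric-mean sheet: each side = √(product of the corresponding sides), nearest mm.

Short side: √(682 · 873) = √595386 ≈ 771.6 → 772 mm
Long side: √(964 · 1235) = √1190540 ≈ 1091.1 → 1091 mm

772 × 1091 mm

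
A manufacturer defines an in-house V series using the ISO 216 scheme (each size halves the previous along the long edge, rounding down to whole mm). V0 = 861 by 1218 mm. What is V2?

V1: ⌊1218/2⌋ × 861 = 609 × 861 mm
V2: ⌊861/2⌋ × 609 = 430 × 609 mm

430 × 609 mm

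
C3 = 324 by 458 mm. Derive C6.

C4: ⌊458/2⌋ × 324 = 229 × 324 mm
C5: ⌊324/2⌋ × 229 = 162 × 229 mm
C6: ⌊229/2⌋ × 162 = 114 × 162 mm

114 × 162 mm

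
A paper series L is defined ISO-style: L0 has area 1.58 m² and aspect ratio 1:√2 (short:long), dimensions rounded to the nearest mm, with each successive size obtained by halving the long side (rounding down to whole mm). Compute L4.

Let L0's short side be w mm. w · w√2 = 1.58 m² = 1,580,000 mm², so w ≈ 1057.0 mm and w√2 ≈ 1494.8 mm → L0 = 1057 × 1495 mm.
L1: ⌊1495/2⌋ × 1057 = 747 × 1057 mm
L2: ⌊1057/2⌋ × 747 = 528 × 747 mm
L3: ⌊747/2⌋ × 528 = 373 × 528 mm
L4: ⌊528/2⌋ × 373 = 264 × 373 mm

264 × 373 mm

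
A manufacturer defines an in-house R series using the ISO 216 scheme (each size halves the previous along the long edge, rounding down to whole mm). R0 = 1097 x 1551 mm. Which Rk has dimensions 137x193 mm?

R0: 1097 × 1551 mm
R1: 775 × 1097 mm
R2: 548 × 775 mm
R3: 387 × 548 mm
R4: 274 × 387 mm
R5: 193 × 274 mm
R6: 137 × 193 mm
R7: 96 × 137 mm
→ matches R6.

R6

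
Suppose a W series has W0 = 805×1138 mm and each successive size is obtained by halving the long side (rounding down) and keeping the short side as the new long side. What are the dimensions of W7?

W1 = 569 × 805 mm (from W0 by 1 halving).
W2: ⌊805/2⌋ × 569 = 402 × 569 mm
W3: ⌊569/2⌋ × 402 = 284 × 402 mm
W4: ⌊402/2⌋ × 284 = 201 × 284 mm
W5: ⌊284/2⌋ × 201 = 142 × 201 mm
W6: ⌊201/2⌋ × 142 = 100 × 142 mm
W7: ⌊142/2⌋ × 100 = 71 × 100 mm

71 × 100 mm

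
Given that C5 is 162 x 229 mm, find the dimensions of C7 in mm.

C6: ⌊229/2⌋ × 162 = 114 × 162 mm
C7: ⌊162/2⌋ × 114 = 81 × 114 mm

81 × 114 mm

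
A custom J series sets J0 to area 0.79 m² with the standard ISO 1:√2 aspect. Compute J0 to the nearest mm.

Let the short side be w mm. Then w · w√2 = 0.79 m² = 790,000 mm².
w² = 790,000/√2, so w ≈ 747.4 mm; long side = w√2 ≈ 1057.0 mm.

747 × 1057 mm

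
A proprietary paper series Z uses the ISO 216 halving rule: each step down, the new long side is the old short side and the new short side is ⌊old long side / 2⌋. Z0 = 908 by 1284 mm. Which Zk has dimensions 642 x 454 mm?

Z0: 908 × 1284 mm
Z1: 642 × 908 mm
Z2: 454 × 642 mm
Z3: 321 × 454 mm
→ matches Z2.

Z2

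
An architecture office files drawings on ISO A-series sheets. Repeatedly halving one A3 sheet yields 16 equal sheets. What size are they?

16 = 2^4, so 4 halving steps.
A3 → A4 → … → A7 after 4 steps.

A7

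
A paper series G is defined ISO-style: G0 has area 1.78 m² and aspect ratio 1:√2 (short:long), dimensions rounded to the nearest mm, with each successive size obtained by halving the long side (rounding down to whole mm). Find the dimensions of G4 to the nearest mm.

Let G0's short side be w mm. w · w√2 = 1.78 m² = 1,780,000 mm², so w ≈ 1121.9 mm and w√2 ≈ 1586.6 mm → G0 = 1122 × 1587 mm.
G1: ⌊1587/2⌋ × 1122 = 793 × 1122 mm
G2: ⌊1122/2⌋ × 793 = 561 × 793 mm
G3: ⌊793/2⌋ × 561 = 396 × 561 mm
G4: ⌊561/2⌋ × 396 = 280 × 396 mm

280 × 396 mm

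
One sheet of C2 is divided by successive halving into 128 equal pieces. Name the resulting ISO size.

128 = 2^7, so 7 halving steps.
C2 → C3 → … → C9 after 7 steps.

C9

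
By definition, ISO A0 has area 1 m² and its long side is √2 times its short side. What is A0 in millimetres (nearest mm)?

Let the short side be w mm. Then the long side is w√2 and w · w√2 = 10⁶ mm².
w² = 10⁶/√2, so w = 1000 / 2^(1/4) ≈ 840.9 mm; long side = 1000 · 2^(1/4) ≈ 1189.2 mm.

841 × 1189 mm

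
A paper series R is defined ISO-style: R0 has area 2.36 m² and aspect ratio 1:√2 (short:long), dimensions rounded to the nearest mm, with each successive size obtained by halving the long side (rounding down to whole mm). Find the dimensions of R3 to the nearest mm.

Let R0's short side be w mm. w · w√2 = 2.36 m² = 2,360,000 mm², so w ≈ 1291.8 mm and w√2 ≈ 1826.9 mm → R0 = 1292 × 1827 mm.
R1: ⌊1827/2⌋ × 1292 = 913 × 1292 mm
R2: ⌊1292/2⌋ × 913 = 646 × 913 mm
R3: ⌊913/2⌋ × 646 = 456 × 646 mm

456 × 646 mm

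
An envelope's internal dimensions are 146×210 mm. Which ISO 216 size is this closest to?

Aspect ratio 210/146 ≈ 1.438 (ISO target is √2 ≈ 1.414).
In the A-series (A0 area = 1 m²): A5 = 148 × 210 mm.
Off by 2 mm total — nearest standard size.

A5 (148 × 210 mm)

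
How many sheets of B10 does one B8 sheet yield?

Each ISO step halves the sheet: 1 × B8 → 2 × B9 → 4 × B10
From B8 to B10 is 2 halving steps: 2^2 = 4.

4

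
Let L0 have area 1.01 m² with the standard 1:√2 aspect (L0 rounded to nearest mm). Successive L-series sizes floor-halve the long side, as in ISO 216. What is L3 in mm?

Let L0's short side be w mm. w · w√2 = 1.01 m² = 1,010,000 mm², so w ≈ 845.1 mm and w√2 ≈ 1195.1 mm → L0 = 845 × 1195 mm.
L1: ⌊1195/2⌋ × 845 = 597 × 845 mm
L2: ⌊845/2⌋ × 597 = 422 × 597 mm
L3: ⌊597/2⌋ × 422 = 298 × 422 mm

298 × 422 mm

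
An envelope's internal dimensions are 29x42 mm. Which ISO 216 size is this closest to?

Aspect ratio 42/29 ≈ 1.448 (ISO target is √2 ≈ 1.414).
In the C-series (envelope sizes, between A and B): C10 = 28 × 40 mm.
Off by 3 mm total — nearest standard size.

C10 (28 × 40 mm)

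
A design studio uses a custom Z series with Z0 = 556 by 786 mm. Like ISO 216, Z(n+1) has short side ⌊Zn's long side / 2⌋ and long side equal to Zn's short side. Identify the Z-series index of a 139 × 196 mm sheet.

Z0: 556 × 786 mm
Z1: 393 × 556 mm
Z2: 278 × 393 mm
Z3: 196 × 278 mm
Z4: 139 × 196 mm
Z5: 98 × 139 mm
→ matches Z4.

Z4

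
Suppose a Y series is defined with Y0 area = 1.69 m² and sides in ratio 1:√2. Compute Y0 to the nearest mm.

Let the short side be w mm. Then w · w√2 = 1.69 m² = 1,690,000 mm².
w² = 1,690,000/√2, so w ≈ 1093.2 mm; long side = w√2 ≈ 1546.0 mm.

1093 × 1546 mm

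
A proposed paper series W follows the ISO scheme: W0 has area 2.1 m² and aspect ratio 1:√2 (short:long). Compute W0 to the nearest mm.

Let the short side be w mm. Then w · w√2 = 2.1 m² = 2,100,000 mm².
w² = 2,100,000/√2, so w ≈ 1218.6 mm; long side = w√2 ≈ 1723.3 mm.

1219 × 1723 mm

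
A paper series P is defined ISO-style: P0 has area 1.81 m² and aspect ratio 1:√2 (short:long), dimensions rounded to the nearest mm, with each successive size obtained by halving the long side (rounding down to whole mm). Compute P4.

Let P0's short side be w mm. w · w√2 = 1.81 m² = 1,810,000 mm², so w ≈ 1131.3 mm and w√2 ≈ 1599.9 mm → P0 = 1131 × 1600 mm.
P1: ⌊1600/2⌋ × 1131 = 800 × 1131 mm
P2: ⌊1131/2⌋ × 800 = 565 × 800 mm
P3: ⌊800/2⌋ × 565 = 400 × 565 mm
P4: ⌊565/2⌋ × 400 = 282 × 400 mm

282 × 400 mm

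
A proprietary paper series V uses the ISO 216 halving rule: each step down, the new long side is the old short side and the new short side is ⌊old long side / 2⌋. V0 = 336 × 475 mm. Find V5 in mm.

V1: ⌊475/2⌋ × 336 = 237 × 336 mm
V2: ⌊336/2⌋ × 237 = 168 × 237 mm
V3: ⌊237/2⌋ × 168 = 118 × 168 mm
V4: ⌊168/2⌋ × 118 = 84 × 118 mm
V5: ⌊118/2⌋ × 84 = 59 × 84 mm

59 × 84 mm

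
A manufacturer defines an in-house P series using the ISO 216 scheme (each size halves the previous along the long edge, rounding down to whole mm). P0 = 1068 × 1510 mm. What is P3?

377 × 534 mm

P1: ⌊1510/2⌋ × 1068 = 755 × 1068 mm
P2: ⌊1068/2⌋ × 755 = 534 × 755 mm
P3: ⌊755/2⌋ × 534 = 377 × 534 mm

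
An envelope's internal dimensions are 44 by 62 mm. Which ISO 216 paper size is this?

Aspect ratio 62/44 ≈ 1.409 — close to the ISO √2 ≈ 1.414.
In the B-series (B0 = 1000 × 1414 mm): B9 = 44 × 62 mm.

B9 (44 × 62 mm)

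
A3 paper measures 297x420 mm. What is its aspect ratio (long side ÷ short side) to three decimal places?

1.414

420 / 297 = 1.414
Matches √2 ≈ 1.414 — the ISO 216 defining ratio.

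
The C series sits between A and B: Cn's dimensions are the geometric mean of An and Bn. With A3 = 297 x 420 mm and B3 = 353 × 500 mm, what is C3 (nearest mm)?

324 × 458 mm

Short side: √(297 · 353) = √104841 ≈ 323.8 → 324 mm
Long side: √(420 · 500) = √210000 ≈ 458.3 → 458 mm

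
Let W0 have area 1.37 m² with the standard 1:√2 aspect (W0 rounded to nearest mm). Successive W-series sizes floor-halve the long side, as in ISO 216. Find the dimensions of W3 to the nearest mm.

348 × 492 mm

Let W0's short side be w mm. w · w√2 = 1.37 m² = 1,370,000 mm², so w ≈ 984.2 mm and w√2 ≈ 1391.9 mm → W0 = 984 × 1392 mm.
W1: ⌊1392/2⌋ × 984 = 696 × 984 mm
W2: ⌊984/2⌋ × 696 = 492 × 696 mm
W3: ⌊696/2⌋ × 492 = 348 × 492 mm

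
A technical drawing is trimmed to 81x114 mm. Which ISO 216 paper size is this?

C7 (81 × 114 mm)

Aspect ratio 114/81 ≈ 1.407 — close to the ISO √2 ≈ 1.414.
In the C-series (envelope sizes, between A and B): C7 = 81 × 114 mm.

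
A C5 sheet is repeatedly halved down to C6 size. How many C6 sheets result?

2

C5 = 162 × 229 mm; C6 = 114 × 162 mm.
Each halving step doubles the count; 1 step from C5 to C6.
2^1 = 2.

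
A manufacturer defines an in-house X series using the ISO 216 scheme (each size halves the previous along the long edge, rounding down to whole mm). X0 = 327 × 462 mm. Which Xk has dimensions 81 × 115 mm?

X4

X0: 327 × 462 mm
X1: 231 × 327 mm
X2: 163 × 231 mm
X3: 115 × 163 mm
X4: 81 × 115 mm
X5: 57 × 81 mm
→ matches X4.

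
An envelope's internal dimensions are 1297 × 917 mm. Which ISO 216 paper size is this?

C0 (917 × 1297 mm)

Aspect ratio 1297/917 ≈ 1.414 — close to the ISO √2 ≈ 1.414.
In the C-series (envelope sizes, between A and B): C0 = 917 × 1297 mm.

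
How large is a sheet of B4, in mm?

250 × 353 mm

B0 = 1000 × 1414 mm (B0 has a 1000 mm short side, aspect 1:√2).
B1: ⌊1414/2⌋ × 1000 = 707 × 1000 mm
B2: ⌊1000/2⌋ × 707 = 500 × 707 mm
B3: ⌊707/2⌋ × 500 = 353 × 500 mm
B4: ⌊500/2⌋ × 353 = 250 × 353 mm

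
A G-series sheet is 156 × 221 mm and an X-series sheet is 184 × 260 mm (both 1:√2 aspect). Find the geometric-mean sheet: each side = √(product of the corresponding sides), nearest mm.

169 × 240 mm

Short side: √(156 · 184) = √28704 ≈ 169.4 → 169 mm
Long side: √(221 · 260) = √57460 ≈ 239.7 → 240 mm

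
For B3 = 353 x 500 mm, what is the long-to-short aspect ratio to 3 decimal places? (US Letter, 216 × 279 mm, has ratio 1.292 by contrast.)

500 / 353 = 1.416
ISO 216 targets √2 ≈ 1.414; the +0.002 deviation is from mm rounding.

1.416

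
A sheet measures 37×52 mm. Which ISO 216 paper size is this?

A9 (37 × 52 mm)

Aspect ratio 52/37 ≈ 1.405 — close to the ISO √2 ≈ 1.414.
In the A-series (A0 area = 1 m²): A9 = 37 × 52 mm.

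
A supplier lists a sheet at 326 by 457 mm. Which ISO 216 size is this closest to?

C3 (324 × 458 mm)

Aspect ratio 457/326 ≈ 1.402 — close to the ISO √2 ≈ 1.414.
In the C-series (envelope sizes, between A and B): C3 = 324 × 458 mm.
Off by 3 mm total — nearest standard size.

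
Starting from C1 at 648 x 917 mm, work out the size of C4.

229 × 324 mm

C2: ⌊917/2⌋ × 648 = 458 × 648 mm
C3: ⌊648/2⌋ × 458 = 324 × 458 mm
C4: ⌊458/2⌋ × 324 = 229 × 324 mm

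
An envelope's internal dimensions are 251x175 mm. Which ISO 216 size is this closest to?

B5 (176 × 250 mm)

Aspect ratio 251/175 ≈ 1.434 (ISO target is √2 ≈ 1.414).
In the B-series (B0 = 1000 × 1414 mm): B5 = 176 × 250 mm.
Off by 2 mm total — nearest standard size.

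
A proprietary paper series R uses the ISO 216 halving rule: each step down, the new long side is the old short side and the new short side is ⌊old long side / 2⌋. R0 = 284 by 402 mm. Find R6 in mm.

R1: ⌊402/2⌋ × 284 = 201 × 284 mm
R2: ⌊284/2⌋ × 201 = 142 × 201 mm
R3: ⌊201/2⌋ × 142 = 100 × 142 mm
R4: ⌊142/2⌋ × 100 = 71 × 100 mm
R5: ⌊100/2⌋ × 71 = 50 × 71 mm
R6: ⌊71/2⌋ × 50 = 35 × 50 mm

35 × 50 mm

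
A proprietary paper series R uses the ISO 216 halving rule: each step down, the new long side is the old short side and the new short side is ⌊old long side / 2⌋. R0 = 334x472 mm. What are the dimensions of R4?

R1: ⌊472/2⌋ × 334 = 236 × 334 mm
R2: ⌊334/2⌋ × 236 = 167 × 236 mm
R3: ⌊236/2⌋ × 167 = 118 × 167 mm
R4: ⌊167/2⌋ × 118 = 83 × 118 mm

83 × 118 mm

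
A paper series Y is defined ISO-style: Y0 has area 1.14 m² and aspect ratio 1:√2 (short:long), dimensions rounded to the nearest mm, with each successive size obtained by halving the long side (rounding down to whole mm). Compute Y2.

449 × 635 mm

Let Y0's short side be w mm. w · w√2 = 1.14 m² = 1,140,000 mm², so w ≈ 897.8 mm and w√2 ≈ 1269.7 mm → Y0 = 898 × 1270 mm.
Y1: ⌊1270/2⌋ × 898 = 635 × 898 mm
Y2: ⌊898/2⌋ × 635 = 449 × 635 mm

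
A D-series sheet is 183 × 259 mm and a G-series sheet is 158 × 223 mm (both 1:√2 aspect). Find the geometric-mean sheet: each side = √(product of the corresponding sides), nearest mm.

Short side: √(183 · 158) = √28914 ≈ 170.0 → 170 mm
Long side: √(259 · 223) = √57757 ≈ 240.3 → 240 mm

170 × 240 mm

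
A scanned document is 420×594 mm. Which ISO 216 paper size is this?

A2 (420 × 594 mm)

Aspect ratio 594/420 ≈ 1.414 — close to the ISO √2 ≈ 1.414.
In the A-series (A0 area = 1 m²): A2 = 420 × 594 mm.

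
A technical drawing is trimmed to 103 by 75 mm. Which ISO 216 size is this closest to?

A7 (74 × 105 mm)

Aspect ratio 103/75 ≈ 1.373 (ISO target is √2 ≈ 1.414).
In the A-series (A0 area = 1 m²): A7 = 74 × 105 mm.
Off by 3 mm total — nearest standard size.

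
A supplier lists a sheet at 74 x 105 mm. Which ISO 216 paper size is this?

A7 (74 × 105 mm)

Aspect ratio 105/74 ≈ 1.419 — close to the ISO √2 ≈ 1.414.
In the A-series (A0 area = 1 m²): A7 = 74 × 105 mm.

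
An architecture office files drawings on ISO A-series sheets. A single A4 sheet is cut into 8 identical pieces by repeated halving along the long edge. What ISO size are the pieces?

A7

8 = 2^3, so 3 halving steps.
A4 → A5 → … → A7 after 3 steps.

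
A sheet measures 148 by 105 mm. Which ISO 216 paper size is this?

Aspect ratio 148/105 ≈ 1.410 — close to the ISO √2 ≈ 1.414.
In the A-series (A0 area = 1 m²): A6 = 105 × 148 mm.

A6 (105 × 148 mm)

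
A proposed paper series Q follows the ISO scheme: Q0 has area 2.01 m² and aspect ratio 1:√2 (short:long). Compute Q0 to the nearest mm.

1192 × 1686 mm

Let the short side be w mm. Then w · w√2 = 2.01 m² = 2,010,000 mm².
w² = 2,010,000/√2, so w ≈ 1192.2 mm; long side = w√2 ≈ 1686.0 mm.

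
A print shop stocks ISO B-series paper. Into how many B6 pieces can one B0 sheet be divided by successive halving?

B0 = 1000 × 1414 mm; B6 = 125 × 176 mm.
Each halving step doubles the count; 6 steps from B0 to B6.
2^6 = 64.

64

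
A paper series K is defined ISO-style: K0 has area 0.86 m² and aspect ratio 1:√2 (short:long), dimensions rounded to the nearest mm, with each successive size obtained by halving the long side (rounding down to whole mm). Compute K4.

195 × 275 mm

Let K0's short side be w mm. w · w√2 = 0.86 m² = 860,000 mm², so w ≈ 779.8 mm and w√2 ≈ 1102.8 mm → K0 = 780 × 1103 mm.
K1: ⌊1103/2⌋ × 780 = 551 × 780 mm
K2: ⌊780/2⌋ × 551 = 390 × 551 mm
K3: ⌊551/2⌋ × 390 = 275 × 390 mm
K4: ⌊390/2⌋ × 275 = 195 × 275 mm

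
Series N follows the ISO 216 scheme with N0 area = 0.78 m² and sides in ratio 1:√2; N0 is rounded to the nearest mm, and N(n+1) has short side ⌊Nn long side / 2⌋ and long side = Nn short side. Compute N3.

Let N0's short side be w mm. w · w√2 = 0.78 m² = 780,000 mm², so w ≈ 742.7 mm and w√2 ≈ 1050.3 mm → N0 = 743 × 1050 mm.
N1: ⌊1050/2⌋ × 743 = 525 × 743 mm
N2: ⌊743/2⌋ × 525 = 371 × 525 mm
N3: ⌊525/2⌋ × 371 = 262 × 371 mm

262 × 371 mm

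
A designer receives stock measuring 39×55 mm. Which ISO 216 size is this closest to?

C9 (40 × 57 mm)

Aspect ratio 55/39 ≈ 1.410 — close to the ISO √2 ≈ 1.414.
In the C-series (envelope sizes, between A and B): C9 = 40 × 57 mm.
Off by 3 mm total — nearest standard size.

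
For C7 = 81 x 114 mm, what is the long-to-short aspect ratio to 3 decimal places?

1.407

114 / 81 = 1.407
ISO 216 targets √2 ≈ 1.414; the -0.007 deviation is from mm rounding.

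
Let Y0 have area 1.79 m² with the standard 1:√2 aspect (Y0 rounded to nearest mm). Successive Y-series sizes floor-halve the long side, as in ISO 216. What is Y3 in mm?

Let Y0's short side be w mm. w · w√2 = 1.79 m² = 1,790,000 mm², so w ≈ 1125.0 mm and w√2 ≈ 1591.1 mm → Y0 = 1125 × 1591 mm.
Y1: ⌊1591/2⌋ × 1125 = 795 × 1125 mm
Y2: ⌊1125/2⌋ × 795 = 562 × 795 mm
Y3: ⌊795/2⌋ × 562 = 397 × 562 mm

397 × 562 mm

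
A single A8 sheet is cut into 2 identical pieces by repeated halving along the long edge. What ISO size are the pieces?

2 = 2^1, so 1 halving step.
A8 → A9 → … → A9 after 1 step.

A9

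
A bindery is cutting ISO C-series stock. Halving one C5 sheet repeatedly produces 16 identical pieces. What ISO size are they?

16 = 2^4, so 4 halving steps.
C5 → C6 → … → C9 after 4 steps.

C9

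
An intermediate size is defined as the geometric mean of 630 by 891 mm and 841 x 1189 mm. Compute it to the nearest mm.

Short side: √(630 · 841) = √529830 ≈ 727.9 → 728 mm
Long side: √(891 · 1189) = √1059399 ≈ 1029.3 → 1029 mm

728 × 1029 mm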